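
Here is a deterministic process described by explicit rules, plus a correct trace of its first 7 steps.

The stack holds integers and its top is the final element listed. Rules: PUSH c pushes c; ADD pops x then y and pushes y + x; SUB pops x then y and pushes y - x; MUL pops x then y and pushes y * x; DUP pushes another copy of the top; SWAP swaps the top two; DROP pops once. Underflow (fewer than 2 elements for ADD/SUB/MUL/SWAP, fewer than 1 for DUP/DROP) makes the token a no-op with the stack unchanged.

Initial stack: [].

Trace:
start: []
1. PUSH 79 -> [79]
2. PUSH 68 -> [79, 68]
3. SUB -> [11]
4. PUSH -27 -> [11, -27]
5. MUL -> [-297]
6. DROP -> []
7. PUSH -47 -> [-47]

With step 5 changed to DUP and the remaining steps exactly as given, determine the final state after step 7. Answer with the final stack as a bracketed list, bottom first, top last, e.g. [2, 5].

[11, -27, -47]

(re-executing from step 5 with the substitution; state before step 5: [11, -27])
5. DUP -> [11, -27, -27]
6. DROP -> [11, -27]
7. PUSH -47 -> [11, -27, -47]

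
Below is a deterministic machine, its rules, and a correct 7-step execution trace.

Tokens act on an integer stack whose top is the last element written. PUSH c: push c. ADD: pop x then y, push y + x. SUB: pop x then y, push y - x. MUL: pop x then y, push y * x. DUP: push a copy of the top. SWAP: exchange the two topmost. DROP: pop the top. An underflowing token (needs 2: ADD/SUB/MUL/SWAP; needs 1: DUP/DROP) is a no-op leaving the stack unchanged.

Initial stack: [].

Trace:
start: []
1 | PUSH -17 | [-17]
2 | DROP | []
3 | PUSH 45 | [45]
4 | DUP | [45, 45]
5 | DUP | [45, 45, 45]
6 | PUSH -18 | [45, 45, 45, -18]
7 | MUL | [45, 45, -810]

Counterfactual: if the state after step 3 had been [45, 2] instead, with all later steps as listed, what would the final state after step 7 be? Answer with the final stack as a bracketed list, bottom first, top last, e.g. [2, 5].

state after step 3 := [45, 2]
4 | DUP | [45, 2, 2]
5 | DUP | [45, 2, 2, 2]
6 | PUSH -18 | [45, 2, 2, 2, -18]
7 | MUL | [45, 2, 2, -36]

[45, 2, 2, -36]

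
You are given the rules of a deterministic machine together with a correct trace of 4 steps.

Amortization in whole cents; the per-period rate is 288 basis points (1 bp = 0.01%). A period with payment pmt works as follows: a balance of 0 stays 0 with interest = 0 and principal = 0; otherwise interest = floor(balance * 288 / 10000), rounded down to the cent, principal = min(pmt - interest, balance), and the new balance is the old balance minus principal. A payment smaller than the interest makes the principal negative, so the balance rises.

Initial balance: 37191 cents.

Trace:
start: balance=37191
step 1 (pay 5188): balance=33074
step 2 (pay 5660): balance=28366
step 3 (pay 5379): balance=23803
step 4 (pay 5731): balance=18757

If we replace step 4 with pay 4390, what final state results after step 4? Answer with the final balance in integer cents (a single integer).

20098

(re-executing from step 4 with the substitution; state before step 4: balance=23803)
step 4 (pay 4390): balance=20098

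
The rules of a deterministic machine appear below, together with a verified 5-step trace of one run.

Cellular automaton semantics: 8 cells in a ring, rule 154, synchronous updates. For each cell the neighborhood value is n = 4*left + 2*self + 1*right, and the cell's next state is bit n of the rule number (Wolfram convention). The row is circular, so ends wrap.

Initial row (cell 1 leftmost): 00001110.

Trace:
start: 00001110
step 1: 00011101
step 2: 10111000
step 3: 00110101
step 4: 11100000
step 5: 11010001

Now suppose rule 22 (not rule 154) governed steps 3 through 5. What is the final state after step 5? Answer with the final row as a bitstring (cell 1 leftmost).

11110010

(re-executing steps 3..5 under rule 22; state before step 3: 10111000)
step 3: 10000101
step 4: 01001100
step 5: 11110010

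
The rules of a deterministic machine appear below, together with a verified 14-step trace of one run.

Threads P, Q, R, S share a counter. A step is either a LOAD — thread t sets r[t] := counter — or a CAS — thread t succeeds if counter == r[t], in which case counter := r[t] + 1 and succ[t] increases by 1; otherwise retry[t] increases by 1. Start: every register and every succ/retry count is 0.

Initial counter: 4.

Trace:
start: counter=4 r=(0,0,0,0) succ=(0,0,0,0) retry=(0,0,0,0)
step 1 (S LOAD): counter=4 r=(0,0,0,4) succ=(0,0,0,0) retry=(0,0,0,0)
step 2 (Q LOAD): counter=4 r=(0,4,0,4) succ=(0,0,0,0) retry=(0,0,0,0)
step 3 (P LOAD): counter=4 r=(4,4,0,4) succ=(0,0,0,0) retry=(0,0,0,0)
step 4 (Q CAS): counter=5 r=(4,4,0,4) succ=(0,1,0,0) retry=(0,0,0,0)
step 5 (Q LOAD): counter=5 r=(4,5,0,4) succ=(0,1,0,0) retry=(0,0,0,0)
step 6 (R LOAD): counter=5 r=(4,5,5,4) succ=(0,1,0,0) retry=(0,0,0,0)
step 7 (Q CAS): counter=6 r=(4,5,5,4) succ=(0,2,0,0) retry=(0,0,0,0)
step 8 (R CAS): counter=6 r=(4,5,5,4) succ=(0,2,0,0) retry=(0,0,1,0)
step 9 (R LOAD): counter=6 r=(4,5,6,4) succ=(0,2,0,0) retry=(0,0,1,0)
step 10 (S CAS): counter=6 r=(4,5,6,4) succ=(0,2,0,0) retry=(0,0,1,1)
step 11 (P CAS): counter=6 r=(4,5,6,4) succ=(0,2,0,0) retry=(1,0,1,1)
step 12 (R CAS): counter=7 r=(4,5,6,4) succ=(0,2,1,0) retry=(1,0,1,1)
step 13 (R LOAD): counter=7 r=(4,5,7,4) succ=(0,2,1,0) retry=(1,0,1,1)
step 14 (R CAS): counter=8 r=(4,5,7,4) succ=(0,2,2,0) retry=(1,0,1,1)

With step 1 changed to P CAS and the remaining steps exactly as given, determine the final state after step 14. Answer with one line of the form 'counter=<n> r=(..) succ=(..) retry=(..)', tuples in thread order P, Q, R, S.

counter=8 r=(4,5,7,0) succ=(0,2,2,0) retry=(2,0,1,1)

(re-executing from step 1 with the substitution; state before step 1: counter=4 r=(0,0,0,0) succ=(0,0,0,0) retry=(0,0,0,0))
step 1 (P CAS): counter=4 r=(0,0,0,0) succ=(0,0,0,0) retry=(1,0,0,0)
step 2 (Q LOAD): counter=4 r=(0,4,0,0) succ=(0,0,0,0) retry=(1,0,0,0)
step 3 (P LOAD): counter=4 r=(4,4,0,0) succ=(0,0,0,0) retry=(1,0,0,0)
step 4 (Q CAS): counter=5 r=(4,4,0,0) succ=(0,1,0,0) retry=(1,0,0,0)
step 5 (Q LOAD): counter=5 r=(4,5,0,0) succ=(0,1,0,0) retry=(1,0,0,0)
step 6 (R LOAD): counter=5 r=(4,5,5,0) succ=(0,1,0,0) retry=(1,0,0,0)
step 7 (Q CAS): counter=6 r=(4,5,5,0) succ=(0,2,0,0) retry=(1,0,0,0)
step 8 (R CAS): counter=6 r=(4,5,5,0) succ=(0,2,0,0) retry=(1,0,1,0)
step 9 (R LOAD): counter=6 r=(4,5,6,0) succ=(0,2,0,0) retry=(1,0,1,0)
step 10 (S CAS): counter=6 r=(4,5,6,0) succ=(0,2,0,0) retry=(1,0,1,1)
step 11 (P CAS): counter=6 r=(4,5,6,0) succ=(0,2,0,0) retry=(2,0,1,1)
step 12 (R CAS): counter=7 r=(4,5,6,0) succ=(0,2,1,0) retry=(2,0,1,1)
step 13 (R LOAD): counter=7 r=(4,5,7,0) succ=(0,2,1,0) retry=(2,0,1,1)
step 14 (R CAS): counter=8 r=(4,5,7,0) succ=(0,2,2,0) retry=(2,0,1,1)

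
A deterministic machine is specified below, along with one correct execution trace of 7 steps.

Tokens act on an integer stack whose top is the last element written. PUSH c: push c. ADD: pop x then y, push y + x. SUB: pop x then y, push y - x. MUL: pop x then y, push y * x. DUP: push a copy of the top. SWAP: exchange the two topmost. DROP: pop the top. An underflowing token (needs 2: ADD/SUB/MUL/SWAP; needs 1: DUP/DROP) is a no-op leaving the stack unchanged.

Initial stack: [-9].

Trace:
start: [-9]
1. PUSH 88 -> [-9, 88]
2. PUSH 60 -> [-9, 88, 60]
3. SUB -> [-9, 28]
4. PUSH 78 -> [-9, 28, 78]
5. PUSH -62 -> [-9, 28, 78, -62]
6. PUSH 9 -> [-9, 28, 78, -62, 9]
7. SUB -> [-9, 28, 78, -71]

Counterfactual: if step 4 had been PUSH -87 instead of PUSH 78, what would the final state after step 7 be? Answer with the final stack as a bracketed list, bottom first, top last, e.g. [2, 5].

[-9, 28, -87, -71]

(re-executing from step 4 with the substitution; state before step 4: [-9, 28])
4. PUSH -87 -> [-9, 28, -87]
5. PUSH -62 -> [-9, 28, -87, -62]
6. PUSH 9 -> [-9, 28, -87, -62, 9]
7. SUB -> [-9, 28, -87, -71]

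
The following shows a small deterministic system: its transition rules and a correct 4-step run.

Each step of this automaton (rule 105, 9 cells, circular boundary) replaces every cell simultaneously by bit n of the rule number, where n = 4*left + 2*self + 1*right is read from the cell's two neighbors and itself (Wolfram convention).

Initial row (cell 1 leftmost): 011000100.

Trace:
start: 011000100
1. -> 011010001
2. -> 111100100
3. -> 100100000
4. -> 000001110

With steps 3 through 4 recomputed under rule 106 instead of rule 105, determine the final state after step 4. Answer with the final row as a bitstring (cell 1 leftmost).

101010011

(re-executing steps 3..4 under rule 106; state before step 3: 111100100)
3. -> 100101001
4. -> 101010011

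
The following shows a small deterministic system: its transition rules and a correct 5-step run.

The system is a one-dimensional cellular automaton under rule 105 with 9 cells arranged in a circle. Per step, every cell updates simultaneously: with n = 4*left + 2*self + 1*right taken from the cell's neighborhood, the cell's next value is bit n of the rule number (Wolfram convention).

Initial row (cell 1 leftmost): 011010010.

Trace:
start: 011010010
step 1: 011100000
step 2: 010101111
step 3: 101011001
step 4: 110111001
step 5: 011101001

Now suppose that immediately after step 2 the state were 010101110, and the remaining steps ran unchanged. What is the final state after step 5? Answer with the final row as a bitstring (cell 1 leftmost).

state after step 2 := 010101110
step 3: 001011010
step 4: 100111100
step 5: 000100100

000100100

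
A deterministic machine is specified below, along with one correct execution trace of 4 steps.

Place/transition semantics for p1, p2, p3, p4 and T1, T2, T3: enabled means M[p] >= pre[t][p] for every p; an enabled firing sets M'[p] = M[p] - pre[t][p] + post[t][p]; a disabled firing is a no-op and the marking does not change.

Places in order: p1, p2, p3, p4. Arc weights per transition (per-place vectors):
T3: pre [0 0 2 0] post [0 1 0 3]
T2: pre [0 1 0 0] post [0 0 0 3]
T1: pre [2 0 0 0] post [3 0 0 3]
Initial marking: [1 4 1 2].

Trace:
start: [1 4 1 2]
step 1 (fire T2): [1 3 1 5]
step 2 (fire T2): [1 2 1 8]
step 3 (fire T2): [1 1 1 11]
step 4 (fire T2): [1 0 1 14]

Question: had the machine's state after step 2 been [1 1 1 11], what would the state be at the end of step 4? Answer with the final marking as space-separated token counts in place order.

state after step 2 := [1 1 1 11]
step 3 (fire T2): [1 0 1 14]
step 4 (fire T2): [1 0 1 14]

1 0 1 14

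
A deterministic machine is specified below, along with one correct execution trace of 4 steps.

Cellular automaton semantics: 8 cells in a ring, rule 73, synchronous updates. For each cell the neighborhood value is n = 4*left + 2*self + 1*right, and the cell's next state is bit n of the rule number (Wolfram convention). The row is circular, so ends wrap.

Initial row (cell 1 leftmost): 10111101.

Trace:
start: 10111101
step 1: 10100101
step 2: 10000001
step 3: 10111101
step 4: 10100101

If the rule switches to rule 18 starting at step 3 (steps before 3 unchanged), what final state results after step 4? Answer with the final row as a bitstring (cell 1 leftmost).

(re-executing steps 3..4 under rule 18; state before step 3: 10000001)
step 3: 01000010
step 4: 10100101

10100101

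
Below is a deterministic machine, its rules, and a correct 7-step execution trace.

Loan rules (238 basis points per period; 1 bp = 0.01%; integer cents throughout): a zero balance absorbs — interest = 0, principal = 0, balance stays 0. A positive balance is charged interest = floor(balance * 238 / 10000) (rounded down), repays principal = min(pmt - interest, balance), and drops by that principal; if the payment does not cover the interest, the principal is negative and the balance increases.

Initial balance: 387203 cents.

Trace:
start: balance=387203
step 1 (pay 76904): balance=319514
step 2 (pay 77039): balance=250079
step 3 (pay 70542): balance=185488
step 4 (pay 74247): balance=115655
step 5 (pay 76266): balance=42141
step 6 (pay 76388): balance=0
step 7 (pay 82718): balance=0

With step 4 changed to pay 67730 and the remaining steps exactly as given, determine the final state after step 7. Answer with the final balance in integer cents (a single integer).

0

(re-executing from step 4 with the substitution; state before step 4: balance=185488)
step 4 (pay 67730): balance=122172
step 5 (pay 76266): balance=48813
step 6 (pay 76388): balance=0
step 7 (pay 82718): balance=0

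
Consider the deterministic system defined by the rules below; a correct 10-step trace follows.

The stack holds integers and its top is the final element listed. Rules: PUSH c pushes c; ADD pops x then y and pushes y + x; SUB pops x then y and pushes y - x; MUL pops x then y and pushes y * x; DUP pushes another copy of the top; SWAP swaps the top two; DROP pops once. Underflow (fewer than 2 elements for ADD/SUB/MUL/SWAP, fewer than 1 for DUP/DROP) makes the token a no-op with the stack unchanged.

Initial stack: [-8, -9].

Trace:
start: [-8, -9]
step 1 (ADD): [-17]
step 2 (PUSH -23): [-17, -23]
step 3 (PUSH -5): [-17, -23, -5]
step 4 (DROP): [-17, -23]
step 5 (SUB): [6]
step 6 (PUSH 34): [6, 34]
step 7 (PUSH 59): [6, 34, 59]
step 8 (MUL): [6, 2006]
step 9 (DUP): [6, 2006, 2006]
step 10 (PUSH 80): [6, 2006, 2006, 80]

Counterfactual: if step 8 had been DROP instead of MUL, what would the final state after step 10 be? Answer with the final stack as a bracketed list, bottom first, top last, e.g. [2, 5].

[6, 34, 34, 80]

(re-executing from step 8 with the substitution; state before step 8: [6, 34, 59])
step 8 (DROP): [6, 34]
step 9 (DUP): [6, 34, 34]
step 10 (PUSH 80): [6, 34, 34, 80]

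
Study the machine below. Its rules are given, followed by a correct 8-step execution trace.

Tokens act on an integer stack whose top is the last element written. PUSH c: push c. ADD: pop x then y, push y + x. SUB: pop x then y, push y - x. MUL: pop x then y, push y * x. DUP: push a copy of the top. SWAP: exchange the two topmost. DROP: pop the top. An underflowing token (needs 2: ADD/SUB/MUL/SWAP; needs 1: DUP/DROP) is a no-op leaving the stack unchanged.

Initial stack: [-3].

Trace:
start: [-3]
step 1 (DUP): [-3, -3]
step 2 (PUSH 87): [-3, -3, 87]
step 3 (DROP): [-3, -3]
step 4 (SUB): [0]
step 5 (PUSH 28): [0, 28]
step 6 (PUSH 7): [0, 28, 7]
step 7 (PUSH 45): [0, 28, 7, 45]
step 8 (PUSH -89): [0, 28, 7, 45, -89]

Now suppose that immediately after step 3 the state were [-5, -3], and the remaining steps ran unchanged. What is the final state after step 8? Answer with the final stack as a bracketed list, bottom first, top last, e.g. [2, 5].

[-2, 28, 7, 45, -89]

state after step 3 := [-5, -3]
step 4 (SUB): [-2]
step 5 (PUSH 28): [-2, 28]
step 6 (PUSH 7): [-2, 28, 7]
step 7 (PUSH 45): [-2, 28, 7, 45]
step 8 (PUSH -89): [-2, 28, 7, 45, -89]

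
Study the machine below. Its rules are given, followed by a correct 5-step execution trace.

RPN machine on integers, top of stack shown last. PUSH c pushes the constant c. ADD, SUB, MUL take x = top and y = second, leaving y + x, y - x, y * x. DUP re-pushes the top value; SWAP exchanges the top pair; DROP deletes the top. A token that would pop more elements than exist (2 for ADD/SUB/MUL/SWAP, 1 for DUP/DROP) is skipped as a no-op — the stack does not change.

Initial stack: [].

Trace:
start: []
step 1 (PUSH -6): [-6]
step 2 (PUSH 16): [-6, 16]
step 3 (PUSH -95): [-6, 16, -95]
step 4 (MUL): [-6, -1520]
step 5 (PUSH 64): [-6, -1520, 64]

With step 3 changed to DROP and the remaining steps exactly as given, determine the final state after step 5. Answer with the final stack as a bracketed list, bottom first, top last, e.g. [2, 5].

[-6, 64]

(re-executing from step 3 with the substitution; state before step 3: [-6, 16])
step 3 (DROP): [-6]
step 4 (MUL): [-6]
step 5 (PUSH 64): [-6, 64]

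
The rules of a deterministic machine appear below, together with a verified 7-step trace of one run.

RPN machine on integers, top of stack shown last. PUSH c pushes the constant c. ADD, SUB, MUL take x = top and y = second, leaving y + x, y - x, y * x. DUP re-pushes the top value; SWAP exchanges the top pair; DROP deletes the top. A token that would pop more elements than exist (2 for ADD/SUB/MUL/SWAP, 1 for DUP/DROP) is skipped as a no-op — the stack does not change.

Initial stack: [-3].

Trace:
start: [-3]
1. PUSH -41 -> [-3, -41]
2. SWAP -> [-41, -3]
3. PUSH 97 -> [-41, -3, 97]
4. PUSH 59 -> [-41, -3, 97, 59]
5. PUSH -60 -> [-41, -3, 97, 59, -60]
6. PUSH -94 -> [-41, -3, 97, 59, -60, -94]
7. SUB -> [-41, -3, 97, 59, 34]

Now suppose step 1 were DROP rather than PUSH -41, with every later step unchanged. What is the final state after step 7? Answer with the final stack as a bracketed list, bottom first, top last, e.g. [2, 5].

(re-executing from step 1 with the substitution; state before step 1: [-3])
1. DROP -> []
2. SWAP -> []
3. PUSH 97 -> [97]
4. PUSH 59 -> [97, 59]
5. PUSH -60 -> [97, 59, -60]
6. PUSH -94 -> [97, 59, -60, -94]
7. SUB -> [97, 59, 34]

[97, 59, 34]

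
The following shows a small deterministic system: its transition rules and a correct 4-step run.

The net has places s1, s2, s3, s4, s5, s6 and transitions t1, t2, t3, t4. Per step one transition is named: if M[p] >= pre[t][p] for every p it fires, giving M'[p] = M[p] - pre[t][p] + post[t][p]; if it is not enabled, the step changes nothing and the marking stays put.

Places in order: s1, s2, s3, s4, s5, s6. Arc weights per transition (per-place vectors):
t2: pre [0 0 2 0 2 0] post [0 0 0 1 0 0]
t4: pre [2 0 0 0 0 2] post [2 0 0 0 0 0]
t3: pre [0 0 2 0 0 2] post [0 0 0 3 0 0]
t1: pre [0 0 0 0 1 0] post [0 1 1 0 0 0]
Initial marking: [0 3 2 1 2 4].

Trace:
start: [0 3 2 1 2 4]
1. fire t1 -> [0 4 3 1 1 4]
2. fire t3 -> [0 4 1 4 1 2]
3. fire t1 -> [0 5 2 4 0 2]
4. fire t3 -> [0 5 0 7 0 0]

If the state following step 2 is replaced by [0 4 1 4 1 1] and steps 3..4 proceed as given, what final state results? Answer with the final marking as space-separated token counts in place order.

state after step 2 := [0 4 1 4 1 1]
3. fire t1 -> [0 5 2 4 0 1]
4. fire t3 -> [0 5 2 4 0 1]

0 5 2 4 0 1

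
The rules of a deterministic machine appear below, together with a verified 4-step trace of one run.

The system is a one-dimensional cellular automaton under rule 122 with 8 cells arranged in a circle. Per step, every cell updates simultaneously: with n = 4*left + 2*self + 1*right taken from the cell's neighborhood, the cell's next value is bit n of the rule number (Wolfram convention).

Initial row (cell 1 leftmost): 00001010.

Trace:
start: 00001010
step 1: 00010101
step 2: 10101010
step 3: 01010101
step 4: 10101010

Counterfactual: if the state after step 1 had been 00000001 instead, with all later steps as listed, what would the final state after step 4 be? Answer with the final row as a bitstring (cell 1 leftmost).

10101010

state after step 1 := 00000001
step 2: 10000010
step 3: 01000101
step 4: 10101010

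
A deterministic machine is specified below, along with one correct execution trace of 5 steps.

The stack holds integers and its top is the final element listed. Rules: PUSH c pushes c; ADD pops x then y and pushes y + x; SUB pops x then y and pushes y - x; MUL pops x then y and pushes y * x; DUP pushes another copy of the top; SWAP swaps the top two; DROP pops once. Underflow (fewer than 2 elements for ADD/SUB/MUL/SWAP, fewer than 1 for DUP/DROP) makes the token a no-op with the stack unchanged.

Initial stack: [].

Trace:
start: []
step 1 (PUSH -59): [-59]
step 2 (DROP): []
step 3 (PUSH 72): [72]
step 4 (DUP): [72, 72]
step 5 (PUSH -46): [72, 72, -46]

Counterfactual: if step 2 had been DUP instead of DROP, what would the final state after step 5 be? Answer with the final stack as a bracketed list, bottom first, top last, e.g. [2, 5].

[-59, -59, 72, 72, -46]

(re-executing from step 2 with the substitution; state before step 2: [-59])
step 2 (DUP): [-59, -59]
step 3 (PUSH 72): [-59, -59, 72]
step 4 (DUP): [-59, -59, 72, 72]
step 5 (PUSH -46): [-59, -59, 72, 72, -46]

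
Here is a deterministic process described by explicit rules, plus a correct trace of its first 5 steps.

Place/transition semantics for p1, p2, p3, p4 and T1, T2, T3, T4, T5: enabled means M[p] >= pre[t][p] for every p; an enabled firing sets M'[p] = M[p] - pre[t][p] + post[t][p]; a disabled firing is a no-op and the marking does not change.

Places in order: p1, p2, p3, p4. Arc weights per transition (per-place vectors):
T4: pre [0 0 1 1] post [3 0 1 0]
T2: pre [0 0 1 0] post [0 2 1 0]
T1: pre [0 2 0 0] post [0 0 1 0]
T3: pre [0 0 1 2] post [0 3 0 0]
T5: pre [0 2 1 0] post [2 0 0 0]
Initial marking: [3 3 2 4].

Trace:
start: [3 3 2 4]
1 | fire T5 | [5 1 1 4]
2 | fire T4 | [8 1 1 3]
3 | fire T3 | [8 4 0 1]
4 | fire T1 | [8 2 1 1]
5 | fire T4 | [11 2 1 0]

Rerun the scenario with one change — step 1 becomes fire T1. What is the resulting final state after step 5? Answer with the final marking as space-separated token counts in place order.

(re-executing from step 1 with the substitution; state before step 1: [3 3 2 4])
1 | fire T1 | [3 1 3 4]
2 | fire T4 | [6 1 3 3]
3 | fire T3 | [6 4 2 1]
4 | fire T1 | [6 2 3 1]
5 | fire T4 | [9 2 3 0]

9 2 3 0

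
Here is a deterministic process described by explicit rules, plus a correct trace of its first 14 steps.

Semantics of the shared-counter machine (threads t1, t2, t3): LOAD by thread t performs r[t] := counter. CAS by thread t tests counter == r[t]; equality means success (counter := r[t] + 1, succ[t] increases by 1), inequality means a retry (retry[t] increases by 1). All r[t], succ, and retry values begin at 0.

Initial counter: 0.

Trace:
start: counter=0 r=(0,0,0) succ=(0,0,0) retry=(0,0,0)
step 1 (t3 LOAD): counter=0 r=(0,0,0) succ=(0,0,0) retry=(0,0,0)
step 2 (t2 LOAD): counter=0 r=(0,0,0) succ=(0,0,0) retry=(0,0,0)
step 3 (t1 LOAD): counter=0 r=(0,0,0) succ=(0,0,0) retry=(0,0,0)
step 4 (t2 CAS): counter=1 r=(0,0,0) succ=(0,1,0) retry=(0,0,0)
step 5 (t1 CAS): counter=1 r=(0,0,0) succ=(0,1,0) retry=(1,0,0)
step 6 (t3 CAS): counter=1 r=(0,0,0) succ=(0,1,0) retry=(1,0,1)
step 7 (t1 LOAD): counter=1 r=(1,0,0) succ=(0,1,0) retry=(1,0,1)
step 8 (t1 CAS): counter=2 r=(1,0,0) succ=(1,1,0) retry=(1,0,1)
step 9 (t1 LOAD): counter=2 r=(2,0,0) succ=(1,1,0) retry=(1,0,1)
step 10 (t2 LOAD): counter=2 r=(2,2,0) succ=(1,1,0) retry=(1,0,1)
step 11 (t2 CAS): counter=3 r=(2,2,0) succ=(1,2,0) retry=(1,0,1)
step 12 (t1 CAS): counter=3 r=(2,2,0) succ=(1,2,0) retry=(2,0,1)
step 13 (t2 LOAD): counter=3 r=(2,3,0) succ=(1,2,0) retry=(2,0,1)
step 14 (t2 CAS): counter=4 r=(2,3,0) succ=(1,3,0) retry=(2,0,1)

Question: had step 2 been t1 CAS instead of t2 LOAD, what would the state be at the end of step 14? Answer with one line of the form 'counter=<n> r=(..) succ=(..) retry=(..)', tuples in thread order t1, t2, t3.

(re-executing from step 2 with the substitution; state before step 2: counter=0 r=(0,0,0) succ=(0,0,0) retry=(0,0,0))
step 2 (t1 CAS): counter=1 r=(0,0,0) succ=(1,0,0) retry=(0,0,0)
step 3 (t1 LOAD): counter=1 r=(1,0,0) succ=(1,0,0) retry=(0,0,0)
step 4 (t2 CAS): counter=1 r=(1,0,0) succ=(1,0,0) retry=(0,1,0)
step 5 (t1 CAS): counter=2 r=(1,0,0) succ=(2,0,0) retry=(0,1,0)
step 6 (t3 CAS): counter=2 r=(1,0,0) succ=(2,0,0) retry=(0,1,1)
step 7 (t1 LOAD): counter=2 r=(2,0,0) succ=(2,0,0) retry=(0,1,1)
step 8 (t1 CAS): counter=3 r=(2,0,0) succ=(3,0,0) retry=(0,1,1)
step 9 (t1 LOAD): counter=3 r=(3,0,0) succ=(3,0,0) retry=(0,1,1)
step 10 (t2 LOAD): counter=3 r=(3,3,0) succ=(3,0,0) retry=(0,1,1)
step 11 (t2 CAS): counter=4 r=(3,3,0) succ=(3,1,0) retry=(0,1,1)
step 12 (t1 CAS): counter=4 r=(3,3,0) succ=(3,1,0) retry=(1,1,1)
step 13 (t2 LOAD): counter=4 r=(3,4,0) succ=(3,1,0) retry=(1,1,1)
step 14 (t2 CAS): counter=5 r=(3,4,0) succ=(3,2,0) retry=(1,1,1)

counter=5 r=(3,4,0) succ=(3,2,0) retry=(1,1,1)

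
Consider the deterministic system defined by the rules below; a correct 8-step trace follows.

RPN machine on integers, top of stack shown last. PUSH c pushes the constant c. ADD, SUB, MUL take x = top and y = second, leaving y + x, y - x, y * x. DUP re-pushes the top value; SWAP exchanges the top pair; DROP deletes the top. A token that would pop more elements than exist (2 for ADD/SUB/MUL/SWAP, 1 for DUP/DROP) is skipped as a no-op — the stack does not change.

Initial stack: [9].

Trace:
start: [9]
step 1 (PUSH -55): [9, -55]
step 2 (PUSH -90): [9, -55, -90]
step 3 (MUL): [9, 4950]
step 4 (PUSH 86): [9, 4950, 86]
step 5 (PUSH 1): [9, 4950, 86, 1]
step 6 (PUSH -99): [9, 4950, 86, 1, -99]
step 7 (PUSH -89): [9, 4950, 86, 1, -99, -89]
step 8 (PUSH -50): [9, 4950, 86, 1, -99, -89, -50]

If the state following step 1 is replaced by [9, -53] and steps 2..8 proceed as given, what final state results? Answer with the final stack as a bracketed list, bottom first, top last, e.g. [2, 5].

[9, 4770, 86, 1, -99, -89, -50]

state after step 1 := [9, -53]
step 2 (PUSH -90): [9, -53, -90]
step 3 (MUL): [9, 4770]
step 4 (PUSH 86): [9, 4770, 86]
step 5 (PUSH 1): [9, 4770, 86, 1]
step 6 (PUSH -99): [9, 4770, 86, 1, -99]
step 7 (PUSH -89): [9, 4770, 86, 1, -99, -89]
step 8 (PUSH -50): [9, 4770, 86, 1, -99, -89, -50]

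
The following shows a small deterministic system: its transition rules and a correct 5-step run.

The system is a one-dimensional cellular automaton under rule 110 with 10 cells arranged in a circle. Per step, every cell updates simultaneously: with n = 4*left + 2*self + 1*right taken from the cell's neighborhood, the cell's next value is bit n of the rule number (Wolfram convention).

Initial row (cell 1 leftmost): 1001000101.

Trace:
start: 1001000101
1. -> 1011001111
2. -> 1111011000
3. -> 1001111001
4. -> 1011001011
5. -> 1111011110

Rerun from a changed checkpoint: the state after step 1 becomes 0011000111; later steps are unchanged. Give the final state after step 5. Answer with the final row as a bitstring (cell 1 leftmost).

state after step 1 := 0011000111
2. -> 0111001101
3. -> 1101011111
4. -> 0111110000
5. -> 1100010000

1100010000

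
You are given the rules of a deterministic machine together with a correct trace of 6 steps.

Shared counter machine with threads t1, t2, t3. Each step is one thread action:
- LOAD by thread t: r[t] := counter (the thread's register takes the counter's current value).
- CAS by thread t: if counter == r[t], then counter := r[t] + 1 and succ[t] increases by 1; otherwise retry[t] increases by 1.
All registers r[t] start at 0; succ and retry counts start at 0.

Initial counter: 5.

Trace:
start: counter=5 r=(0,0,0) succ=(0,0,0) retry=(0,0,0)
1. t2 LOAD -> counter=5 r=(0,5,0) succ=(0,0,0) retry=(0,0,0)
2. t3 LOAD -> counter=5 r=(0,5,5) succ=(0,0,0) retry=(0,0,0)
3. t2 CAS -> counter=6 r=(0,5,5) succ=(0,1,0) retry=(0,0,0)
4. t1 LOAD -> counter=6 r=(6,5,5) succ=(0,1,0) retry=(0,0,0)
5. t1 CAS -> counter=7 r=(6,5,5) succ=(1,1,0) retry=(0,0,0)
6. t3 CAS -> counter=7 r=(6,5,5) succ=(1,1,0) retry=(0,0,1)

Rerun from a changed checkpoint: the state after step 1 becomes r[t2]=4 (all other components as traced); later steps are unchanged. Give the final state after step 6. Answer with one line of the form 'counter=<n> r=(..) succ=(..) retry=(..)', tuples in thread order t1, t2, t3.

counter=6 r=(5,4,5) succ=(1,0,0) retry=(0,1,1)

state after step 1 := counter=5 r=(0,4,0) succ=(0,0,0) retry=(0,0,0)
2. t3 LOAD -> counter=5 r=(0,4,5) succ=(0,0,0) retry=(0,0,0)
3. t2 CAS -> counter=5 r=(0,4,5) succ=(0,0,0) retry=(0,1,0)
4. t1 LOAD -> counter=5 r=(5,4,5) succ=(0,0,0) retry=(0,1,0)
5. t1 CAS -> counter=6 r=(5,4,5) succ=(1,0,0) retry=(0,1,0)
6. t3 CAS -> counter=6 r=(5,4,5) succ=(1,0,0) retry=(0,1,1)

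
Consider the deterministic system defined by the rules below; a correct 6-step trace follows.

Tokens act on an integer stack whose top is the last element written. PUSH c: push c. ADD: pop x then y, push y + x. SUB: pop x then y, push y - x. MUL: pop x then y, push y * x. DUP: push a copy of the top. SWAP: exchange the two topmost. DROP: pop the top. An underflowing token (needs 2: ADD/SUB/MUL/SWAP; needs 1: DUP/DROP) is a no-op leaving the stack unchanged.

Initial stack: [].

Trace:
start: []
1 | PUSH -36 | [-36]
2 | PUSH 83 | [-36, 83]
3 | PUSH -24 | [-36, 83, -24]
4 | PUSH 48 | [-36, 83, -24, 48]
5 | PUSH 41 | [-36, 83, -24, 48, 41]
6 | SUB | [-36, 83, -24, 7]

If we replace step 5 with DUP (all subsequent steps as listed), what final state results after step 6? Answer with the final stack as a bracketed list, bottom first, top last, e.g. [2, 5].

(re-executing from step 5 with the substitution; state before step 5: [-36, 83, -24, 48])
5 | DUP | [-36, 83, -24, 48, 48]
6 | SUB | [-36, 83, -24, 0]

[-36, 83, -24, 0]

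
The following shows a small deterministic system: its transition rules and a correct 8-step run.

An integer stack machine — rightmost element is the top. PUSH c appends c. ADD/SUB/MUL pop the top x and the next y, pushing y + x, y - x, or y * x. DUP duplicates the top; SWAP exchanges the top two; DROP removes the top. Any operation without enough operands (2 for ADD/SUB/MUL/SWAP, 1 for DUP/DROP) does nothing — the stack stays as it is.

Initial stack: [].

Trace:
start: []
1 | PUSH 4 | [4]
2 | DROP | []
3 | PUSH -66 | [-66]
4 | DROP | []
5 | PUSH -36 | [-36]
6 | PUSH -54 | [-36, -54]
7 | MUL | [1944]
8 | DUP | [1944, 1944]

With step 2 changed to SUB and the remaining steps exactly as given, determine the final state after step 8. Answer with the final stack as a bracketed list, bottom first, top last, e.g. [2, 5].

(re-executing from step 2 with the substitution; state before step 2: [4])
2 | SUB | [4]
3 | PUSH -66 | [4, -66]
4 | DROP | [4]
5 | PUSH -36 | [4, -36]
6 | PUSH -54 | [4, -36, -54]
7 | MUL | [4, 1944]
8 | DUP | [4, 1944, 1944]

[4, 1944, 1944]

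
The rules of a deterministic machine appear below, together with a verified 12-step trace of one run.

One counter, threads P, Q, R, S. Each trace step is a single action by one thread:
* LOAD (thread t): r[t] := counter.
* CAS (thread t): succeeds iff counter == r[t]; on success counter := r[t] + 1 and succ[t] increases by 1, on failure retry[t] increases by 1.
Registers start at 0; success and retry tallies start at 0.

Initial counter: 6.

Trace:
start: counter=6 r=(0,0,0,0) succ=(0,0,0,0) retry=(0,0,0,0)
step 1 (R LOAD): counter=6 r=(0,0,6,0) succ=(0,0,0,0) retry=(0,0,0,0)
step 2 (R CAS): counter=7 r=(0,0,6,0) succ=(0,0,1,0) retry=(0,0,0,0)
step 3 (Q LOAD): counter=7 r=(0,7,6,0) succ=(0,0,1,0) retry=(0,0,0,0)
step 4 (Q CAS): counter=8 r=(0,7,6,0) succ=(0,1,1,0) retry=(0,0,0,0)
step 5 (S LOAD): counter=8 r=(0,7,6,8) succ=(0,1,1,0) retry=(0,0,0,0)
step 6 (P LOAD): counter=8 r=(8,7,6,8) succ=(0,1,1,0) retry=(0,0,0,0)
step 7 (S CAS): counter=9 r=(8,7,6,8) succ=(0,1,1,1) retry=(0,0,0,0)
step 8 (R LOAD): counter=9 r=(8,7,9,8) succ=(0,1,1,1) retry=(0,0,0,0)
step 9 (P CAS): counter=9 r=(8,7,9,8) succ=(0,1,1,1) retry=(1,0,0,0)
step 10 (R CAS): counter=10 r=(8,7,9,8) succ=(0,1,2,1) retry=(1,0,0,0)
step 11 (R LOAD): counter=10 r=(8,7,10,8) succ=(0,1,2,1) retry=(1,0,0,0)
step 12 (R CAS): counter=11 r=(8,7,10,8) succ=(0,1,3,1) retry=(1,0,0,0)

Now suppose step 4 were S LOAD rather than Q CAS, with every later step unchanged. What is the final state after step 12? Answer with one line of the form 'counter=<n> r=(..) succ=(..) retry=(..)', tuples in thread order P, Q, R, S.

(re-executing from step 4 with the substitution; state before step 4: counter=7 r=(0,7,6,0) succ=(0,0,1,0) retry=(0,0,0,0))
step 4 (S LOAD): counter=7 r=(0,7,6,7) succ=(0,0,1,0) retry=(0,0,0,0)
step 5 (S LOAD): counter=7 r=(0,7,6,7) succ=(0,0,1,0) retry=(0,0,0,0)
step 6 (P LOAD): counter=7 r=(7,7,6,7) succ=(0,0,1,0) retry=(0,0,0,0)
step 7 (S CAS): counter=8 r=(7,7,6,7) succ=(0,0,1,1) retry=(0,0,0,0)
step 8 (R LOAD): counter=8 r=(7,7,8,7) succ=(0,0,1,1) retry=(0,0,0,0)
step 9 (P CAS): counter=8 r=(7,7,8,7) succ=(0,0,1,1) retry=(1,0,0,0)
step 10 (R CAS): counter=9 r=(7,7,8,7) succ=(0,0,2,1) retry=(1,0,0,0)
step 11 (R LOAD): counter=9 r=(7,7,9,7) succ=(0,0,2,1) retry=(1,0,0,0)
step 12 (R CAS): counter=10 r=(7,7,9,7) succ=(0,0,3,1) retry=(1,0,0,0)

counter=10 r=(7,7,9,7) succ=(0,0,3,1) retry=(1,0,0,0)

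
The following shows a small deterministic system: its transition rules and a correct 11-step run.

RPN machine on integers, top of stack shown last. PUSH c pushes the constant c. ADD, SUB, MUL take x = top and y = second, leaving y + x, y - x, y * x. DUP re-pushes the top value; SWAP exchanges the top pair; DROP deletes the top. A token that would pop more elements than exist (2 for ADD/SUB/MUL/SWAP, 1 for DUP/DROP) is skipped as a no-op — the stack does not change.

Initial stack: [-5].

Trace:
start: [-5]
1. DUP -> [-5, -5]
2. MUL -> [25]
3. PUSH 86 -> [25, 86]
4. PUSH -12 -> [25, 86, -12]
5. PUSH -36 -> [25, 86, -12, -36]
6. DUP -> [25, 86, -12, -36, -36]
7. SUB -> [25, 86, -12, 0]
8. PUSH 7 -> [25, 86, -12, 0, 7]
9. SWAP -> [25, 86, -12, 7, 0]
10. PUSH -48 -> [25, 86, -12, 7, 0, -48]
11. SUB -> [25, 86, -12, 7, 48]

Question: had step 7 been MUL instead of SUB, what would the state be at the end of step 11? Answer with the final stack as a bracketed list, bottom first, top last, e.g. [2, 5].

[25, 86, -12, 7, 1344]

(re-executing from step 7 with the substitution; state before step 7: [25, 86, -12, -36, -36])
7. MUL -> [25, 86, -12, 1296]
8. PUSH 7 -> [25, 86, -12, 1296, 7]
9. SWAP -> [25, 86, -12, 7, 1296]
10. PUSH -48 -> [25, 86, -12, 7, 1296, -48]
11. SUB -> [25, 86, -12, 7, 1344]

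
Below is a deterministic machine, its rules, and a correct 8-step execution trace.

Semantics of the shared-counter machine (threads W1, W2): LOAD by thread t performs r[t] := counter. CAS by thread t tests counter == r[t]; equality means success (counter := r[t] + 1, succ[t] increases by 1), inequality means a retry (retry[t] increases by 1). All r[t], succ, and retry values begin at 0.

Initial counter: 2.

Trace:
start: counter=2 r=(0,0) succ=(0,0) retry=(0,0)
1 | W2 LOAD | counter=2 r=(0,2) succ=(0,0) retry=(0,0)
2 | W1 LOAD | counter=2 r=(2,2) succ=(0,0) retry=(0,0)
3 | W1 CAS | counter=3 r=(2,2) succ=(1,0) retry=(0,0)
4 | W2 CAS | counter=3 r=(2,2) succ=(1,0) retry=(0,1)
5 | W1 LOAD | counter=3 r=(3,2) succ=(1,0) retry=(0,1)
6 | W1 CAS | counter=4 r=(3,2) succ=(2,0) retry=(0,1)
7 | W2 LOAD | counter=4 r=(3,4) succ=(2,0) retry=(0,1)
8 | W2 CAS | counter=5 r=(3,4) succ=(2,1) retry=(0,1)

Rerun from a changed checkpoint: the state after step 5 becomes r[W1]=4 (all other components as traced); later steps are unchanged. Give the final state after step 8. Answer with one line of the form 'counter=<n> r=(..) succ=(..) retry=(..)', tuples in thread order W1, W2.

counter=4 r=(4,3) succ=(1,1) retry=(1,1)

state after step 5 := counter=3 r=(4,2) succ=(1,0) retry=(0,1)
6 | W1 CAS | counter=3 r=(4,2) succ=(1,0) retry=(1,1)
7 | W2 LOAD | counter=3 r=(4,3) succ=(1,0) retry=(1,1)
8 | W2 CAS | counter=4 r=(4,3) succ=(1,1) retry=(1,1)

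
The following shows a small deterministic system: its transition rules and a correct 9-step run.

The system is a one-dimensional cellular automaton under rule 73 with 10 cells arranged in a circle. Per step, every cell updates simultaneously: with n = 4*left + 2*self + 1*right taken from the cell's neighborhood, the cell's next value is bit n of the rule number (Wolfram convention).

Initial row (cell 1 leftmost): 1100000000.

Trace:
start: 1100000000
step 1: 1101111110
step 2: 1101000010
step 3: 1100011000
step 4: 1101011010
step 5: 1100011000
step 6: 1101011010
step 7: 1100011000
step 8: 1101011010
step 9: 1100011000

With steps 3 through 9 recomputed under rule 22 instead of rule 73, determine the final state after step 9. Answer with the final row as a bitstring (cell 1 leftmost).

0010000001

(re-executing steps 3..9 under rule 22; state before step 3: 1101000010)
step 3: 0001100110
step 4: 0010011001
step 5: 1111100111
step 6: 0000011000
step 7: 0000100100
step 8: 0001111110
step 9: 0010000001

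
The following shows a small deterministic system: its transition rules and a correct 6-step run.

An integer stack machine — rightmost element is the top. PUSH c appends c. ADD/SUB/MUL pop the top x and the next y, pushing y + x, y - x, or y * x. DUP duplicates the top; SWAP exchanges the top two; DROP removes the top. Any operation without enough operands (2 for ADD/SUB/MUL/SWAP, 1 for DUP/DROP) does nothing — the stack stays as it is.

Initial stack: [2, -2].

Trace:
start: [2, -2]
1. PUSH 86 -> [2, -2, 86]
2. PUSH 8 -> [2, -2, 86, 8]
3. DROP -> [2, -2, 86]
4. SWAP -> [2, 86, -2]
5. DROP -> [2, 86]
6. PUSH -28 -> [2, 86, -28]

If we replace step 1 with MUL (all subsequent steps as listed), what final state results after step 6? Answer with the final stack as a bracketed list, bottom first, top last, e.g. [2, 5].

[-28]

(re-executing from step 1 with the substitution; state before step 1: [2, -2])
1. MUL -> [-4]
2. PUSH 8 -> [-4, 8]
3. DROP -> [-4]
4. SWAP -> [-4]
5. DROP -> []
6. PUSH -28 -> [-28]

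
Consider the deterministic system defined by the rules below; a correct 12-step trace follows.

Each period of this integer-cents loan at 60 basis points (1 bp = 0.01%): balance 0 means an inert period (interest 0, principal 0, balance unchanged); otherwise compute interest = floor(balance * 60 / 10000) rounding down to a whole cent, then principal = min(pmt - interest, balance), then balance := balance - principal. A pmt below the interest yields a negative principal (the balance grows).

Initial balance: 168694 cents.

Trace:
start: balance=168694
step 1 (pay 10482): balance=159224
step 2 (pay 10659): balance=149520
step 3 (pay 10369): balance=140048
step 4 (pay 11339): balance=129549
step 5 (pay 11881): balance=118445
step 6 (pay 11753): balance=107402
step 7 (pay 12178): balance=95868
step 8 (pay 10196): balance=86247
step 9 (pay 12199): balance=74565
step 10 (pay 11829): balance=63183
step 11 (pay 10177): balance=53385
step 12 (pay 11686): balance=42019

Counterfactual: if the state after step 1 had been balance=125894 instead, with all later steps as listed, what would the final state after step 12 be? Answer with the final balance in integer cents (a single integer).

state after step 1 := balance=125894
step 2 (pay 10659): balance=115990
step 3 (pay 10369): balance=106316
step 4 (pay 11339): balance=95614
step 5 (pay 11881): balance=84306
step 6 (pay 11753): balance=73058
step 7 (pay 12178): balance=61318
step 8 (pay 10196): balance=51489
step 9 (pay 12199): balance=39598
step 10 (pay 11829): balance=28006
step 11 (pay 10177): balance=17997
step 12 (pay 11686): balance=6418

6418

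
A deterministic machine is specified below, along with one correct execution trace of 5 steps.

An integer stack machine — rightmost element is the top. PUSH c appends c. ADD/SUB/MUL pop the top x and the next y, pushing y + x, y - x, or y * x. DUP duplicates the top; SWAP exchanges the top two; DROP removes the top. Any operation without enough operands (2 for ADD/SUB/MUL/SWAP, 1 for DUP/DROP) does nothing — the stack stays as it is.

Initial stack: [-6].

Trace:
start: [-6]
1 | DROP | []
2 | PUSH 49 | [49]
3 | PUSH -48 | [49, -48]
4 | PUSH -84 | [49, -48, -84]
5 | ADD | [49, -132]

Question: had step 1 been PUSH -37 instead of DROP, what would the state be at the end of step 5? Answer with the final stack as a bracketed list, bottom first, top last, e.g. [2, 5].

(re-executing from step 1 with the substitution; state before step 1: [-6])
1 | PUSH -37 | [-6, -37]
2 | PUSH 49 | [-6, -37, 49]
3 | PUSH -48 | [-6, -37, 49, -48]
4 | PUSH -84 | [-6, -37, 49, -48, -84]
5 | ADD | [-6, -37, 49, -132]

[-6, -37, 49, -132]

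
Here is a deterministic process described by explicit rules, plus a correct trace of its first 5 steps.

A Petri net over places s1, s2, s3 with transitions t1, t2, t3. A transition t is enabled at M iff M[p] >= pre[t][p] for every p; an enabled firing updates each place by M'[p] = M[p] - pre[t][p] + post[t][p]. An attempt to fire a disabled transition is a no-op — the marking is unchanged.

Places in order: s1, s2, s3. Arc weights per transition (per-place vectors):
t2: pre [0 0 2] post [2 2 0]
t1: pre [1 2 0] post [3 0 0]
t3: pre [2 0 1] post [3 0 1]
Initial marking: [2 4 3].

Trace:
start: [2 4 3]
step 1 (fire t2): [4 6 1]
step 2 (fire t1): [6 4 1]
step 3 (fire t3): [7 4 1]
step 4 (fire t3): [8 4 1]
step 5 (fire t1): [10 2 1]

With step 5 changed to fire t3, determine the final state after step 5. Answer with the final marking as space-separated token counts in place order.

9 4 1

(re-executing from step 5 with the substitution; state before step 5: [8 4 1])
step 5 (fire t3): [9 4 1]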